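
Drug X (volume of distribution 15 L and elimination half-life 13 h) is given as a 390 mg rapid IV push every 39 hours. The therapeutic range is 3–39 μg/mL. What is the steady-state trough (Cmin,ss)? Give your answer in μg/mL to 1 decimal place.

3.7 μg/mL

The dosing interval is 3 half-lives, so f = 2^(−3) = 0.125.
Accumulation ratio R = 1/(1 − f) = 1/0.875 = 8/7.
Single-dose peak C₀ = D/Vd = 390/15 = 26 μg/mL.
Steady-state peak Cmax,ss = C₀·R = 26 × 8/7 ≈ 29.714 μg/mL.
Steady-state trough Cmin,ss = Cmax,ss·f ≈ 29.714 × 0.125 ≈ 3.714 μg/mL.
Trough 3.7 μg/mL vs MEC 3 μg/mL: adequate.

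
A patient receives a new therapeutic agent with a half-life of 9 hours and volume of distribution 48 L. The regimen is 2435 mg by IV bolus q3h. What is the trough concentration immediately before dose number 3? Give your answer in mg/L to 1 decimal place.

f = (1/2)^(τ/t½) = (1/2)^(3/9) ≈ 0.7937.
C₀ = D/Vd = 2435/48 ≈ 50.729 mg/L.
Before the 3rd dose, 2 doses have been given. Superposition: Cmin = C₀·(f + f²).
≈ 50.729 × (0.7937 + 0.6300) ≈ 50.729 × 1.4237 ≈ 72.223 mg/L.

72.2 mg/L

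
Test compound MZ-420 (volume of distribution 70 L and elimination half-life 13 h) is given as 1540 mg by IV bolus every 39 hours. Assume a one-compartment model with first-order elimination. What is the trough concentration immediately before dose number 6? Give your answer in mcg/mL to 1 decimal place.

f = (1/2)^(τ/t½) = (1/2)^(39/13) ≈ 0.1250.
C₀ = D/Vd = 1540/70 ≈ 22.000 mcg/mL.
Before the 6th dose, 5 doses have been given. Superposition: Cmin = C₀·(f + f² + … + f^5).
≈ 22.000 × (0.1250 + 0.0156 + 0.0020 + 0.0002 + 0.0000) ≈ 22.000 × 0.1428 ≈ 3.142 mcg/mL.

3.1 mcg/mL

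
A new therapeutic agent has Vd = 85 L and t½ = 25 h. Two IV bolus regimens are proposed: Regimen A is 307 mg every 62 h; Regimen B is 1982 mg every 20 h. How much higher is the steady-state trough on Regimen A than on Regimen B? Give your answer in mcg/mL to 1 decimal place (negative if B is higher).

-30.7 mcg/mL

Regimen A: f = (1/2)^(62/25) ≈ 0.1792; Cmin,ss = (307/85)·f/(1−f) ≈ 0.789 mcg/mL.
Regimen B: f = (1/2)^(20/25) ≈ 0.5743; Cmin,ss = (1982/85)·f/(1−f) ≈ 31.457 mcg/mL.
Difference ≈ 0.789 − 31.457 ≈ -30.668 mcg/mL.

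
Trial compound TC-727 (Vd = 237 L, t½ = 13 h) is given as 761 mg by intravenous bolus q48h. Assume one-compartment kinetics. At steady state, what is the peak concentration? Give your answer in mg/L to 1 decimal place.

3.5 mg/L

Over one 48-h interval, 48/13 ≈ 3.6923 half-lives elapse, leaving f ≈ 0.0774 of each dose.
Accumulation ratio R = 1/(1 − f) ≈ 1/0.9226 ≈ 1.0839.
Single-dose peak C₀ = D/Vd = 761/237 ≈ 3.211 mg/L.
Cmax,ss = C₀/(1 − f) ≈ 3.211/0.9226 ≈ 3.480 mg/L.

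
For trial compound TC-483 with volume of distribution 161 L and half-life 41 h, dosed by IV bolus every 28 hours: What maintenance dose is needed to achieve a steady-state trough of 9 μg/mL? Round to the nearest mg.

877 mg

τ/t½ = 28/41 ≈ 0.68293, so f = (1/2)^(28/41) ≈ 0.622900.
Cmin,ss = (D/Vd)·f/(1−f), so D = Cmin,ss·Vd·(1−f)/f.
D = 9 × 161 × (1−f)/f ≈ 9 × 161 × 0.60539 ≈ 877.21 mg.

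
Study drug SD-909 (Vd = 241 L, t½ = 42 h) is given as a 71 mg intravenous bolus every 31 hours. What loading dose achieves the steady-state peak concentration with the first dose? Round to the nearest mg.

f = (1/2)^(31/42) ≈ 0.599530; accumulation ratio R = 1/(1−f) ≈ 2.49707.
Loading dose to hit Cmax,ss on first dose: D_load = D_maint·R ≈ 71 × 2.49707 ≈ 177.29 mg.

177 mg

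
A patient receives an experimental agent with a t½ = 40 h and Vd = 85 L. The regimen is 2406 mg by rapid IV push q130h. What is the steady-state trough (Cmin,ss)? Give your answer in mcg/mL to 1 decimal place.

3.3 mcg/mL

τ/t½ = 130/40 ≈ 3.25, so fraction remaining f = (1/2)^(130/40) ≈ 0.1051.
Accumulation ratio R = 1/(1 − f) ≈ 1/0.8949 ≈ 1.1174.
Single-dose peak C₀ = D/Vd = 2406/85 ≈ 28.306 mcg/mL.
Cmax,ss = C₀/(1 − f) ≈ 28.306/0.8949 ≈ 31.630 mcg/mL.
One interval later, Cmin,ss = Cmax,ss·e^(−kτ) ≈ 31.630 × 0.1051 ≈ 3.324 mcg/mL.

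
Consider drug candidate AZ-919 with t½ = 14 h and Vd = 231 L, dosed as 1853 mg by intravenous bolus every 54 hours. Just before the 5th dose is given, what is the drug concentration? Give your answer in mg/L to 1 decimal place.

0.6 mg/L

f = (1/2)^(τ/t½) = (1/2)^(54/14) ≈ 0.0690.
C₀ = D/Vd = 1853/231 ≈ 8.022 mg/L.
Before the 5th dose, 4 doses have been given. Superposition: Cmin = C₀·(f + f² + … + f^4).
≈ 8.022 × (0.0690 + 0.0048 + 0.0003 + 0.0000) ≈ 8.022 × 0.0741 ≈ 0.594 mg/L.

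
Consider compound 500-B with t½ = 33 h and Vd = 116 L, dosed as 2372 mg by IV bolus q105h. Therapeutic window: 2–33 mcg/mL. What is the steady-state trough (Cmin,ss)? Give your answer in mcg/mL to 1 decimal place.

k = ln2/t½ = ln2/33 ≈ 0.021004 h⁻¹; fraction remaining f = e^(−kτ) = e^(−0.021004×105) ≈ 0.1102.
At steady state, accumulation factor R = 1/(1 − e^(−kτ)) ≈ 1.1238.
Single-dose peak C₀ = D/Vd = 2372/116 ≈ 20.448 mcg/mL.
Steady-state peak Cmax,ss = C₀·R ≈ 20.448 × 1.1238 ≈ 22.979 mcg/mL.
Steady-state trough Cmin,ss = Cmax,ss·f ≈ 22.979 × 0.1102 ≈ 2.532 mcg/mL.
Trough 2.5 mcg/mL vs MEC 2 mcg/mL: adequate.

2.5 mcg/mL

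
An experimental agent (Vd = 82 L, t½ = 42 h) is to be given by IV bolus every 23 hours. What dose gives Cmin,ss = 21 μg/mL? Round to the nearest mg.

τ/t½ = 23/42 ≈ 0.54762, so f = (1/2)^(23/42) ≈ 0.684148.
Cmin,ss = (D/Vd)·f/(1−f), so D = Cmin,ss·Vd·(1−f)/f.
D = 21 × 82 × (1−f)/f ≈ 21 × 82 × 0.46167 ≈ 795.00 mg.

795 mg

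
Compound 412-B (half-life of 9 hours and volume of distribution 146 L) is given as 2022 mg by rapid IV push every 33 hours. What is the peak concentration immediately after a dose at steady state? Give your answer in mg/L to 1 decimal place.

τ/t½ = 33/9 ≈ 3.6667, so fraction remaining f = (1/2)^(33/9) ≈ 0.0787.
At steady state, accumulation factor R = 1/(1 − e^(−kτ)) ≈ 1.0854.
Each bolus raises the concentration by D/Vd = 2022/146 ≈ 13.849 mg/L.
Steady-state peak Cmax,ss = C₀·R ≈ 13.849 × 1.0854 ≈ 15.032 mg/L.

15.0 mg/L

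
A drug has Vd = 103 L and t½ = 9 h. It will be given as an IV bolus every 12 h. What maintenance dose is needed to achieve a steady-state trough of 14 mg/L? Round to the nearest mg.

2192 mg

τ/t½ = 12/9 ≈ 1.3333, so f = (1/2)^(12/9) ≈ 0.396850.
Cmin,ss = (D/Vd)·f/(1−f), so D = Cmin,ss·Vd·(1−f)/f.
D = 14 × 103 × (1−f)/f ≈ 14 × 103 × 1.51984 ≈ 2191.61 mg.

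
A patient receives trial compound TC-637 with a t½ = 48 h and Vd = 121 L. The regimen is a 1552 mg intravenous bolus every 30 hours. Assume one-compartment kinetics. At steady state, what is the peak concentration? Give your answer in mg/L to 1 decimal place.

36.5 mg/L

Over one 30-h interval, 30/48 ≈ 0.625 half-lives elapse, leaving f ≈ 0.6484 of each dose.
At steady state, accumulation factor R = 1/(1 − e^(−kτ)) ≈ 2.8441.
Single-dose peak C₀ = D/Vd = 1552/121 ≈ 12.826 mg/L.
Steady-state peak Cmax,ss = C₀·R ≈ 12.826 × 2.8441 ≈ 36.478 mg/L.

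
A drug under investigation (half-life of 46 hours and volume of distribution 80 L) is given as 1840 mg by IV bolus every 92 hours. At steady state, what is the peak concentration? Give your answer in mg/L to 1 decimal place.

30.7 mg/L

The dosing interval is 2 half-lives, so f = 2^(−2) = 0.25.
Accumulation ratio R = 1/(1 − f) = 1/0.75 = 4/3.
Single-dose peak C₀ = D/Vd = 1840/80 = 23 mg/L.
Steady-state peak Cmax,ss = C₀·R = 23 × 4/3 ≈ 30.667 mg/L.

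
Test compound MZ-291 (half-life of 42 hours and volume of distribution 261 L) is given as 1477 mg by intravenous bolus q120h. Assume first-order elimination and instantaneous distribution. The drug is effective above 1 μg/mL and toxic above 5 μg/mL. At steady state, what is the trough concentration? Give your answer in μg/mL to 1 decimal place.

τ/t½ = 120/42 ≈ 2.8571, so fraction remaining f = (1/2)^(120/42) ≈ 0.1380.
Each bolus raises the concentration by D/Vd = 1477/261 ≈ 5.659 μg/mL.
Steady-state trough Cmin,ss = C₀·f/(1−f) ≈ 5.659 × 0.1380/0.8620 ≈ 0.906 μg/mL.
Trough 0.9 μg/mL vs MEC 1 μg/mL: subtherapeutic.

0.9 μg/mL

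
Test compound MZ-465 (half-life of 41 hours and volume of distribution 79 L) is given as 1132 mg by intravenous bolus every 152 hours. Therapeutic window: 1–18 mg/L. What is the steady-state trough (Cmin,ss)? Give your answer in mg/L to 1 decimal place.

1.2 mg/L

τ/t½ = 152/41 ≈ 3.7073, so fraction remaining f = (1/2)^(152/41) ≈ 0.0766.
Accumulation ratio R = 1/(1 − f) ≈ 1/0.9234 ≈ 1.0830.
Each bolus raises the concentration by D/Vd = 1132/79 ≈ 14.329 mg/L.
Steady-state peak Cmax,ss = C₀·R ≈ 14.329 × 1.0830 ≈ 15.518 mg/L.
Steady-state trough Cmin,ss = Cmax,ss·f ≈ 15.518 × 0.0766 ≈ 1.189 mg/L.
Trough 1.2 mg/L vs MEC 1 mg/L: adequate.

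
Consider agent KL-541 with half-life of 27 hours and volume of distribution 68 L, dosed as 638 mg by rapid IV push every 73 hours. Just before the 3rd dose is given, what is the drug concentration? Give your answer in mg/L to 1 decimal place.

1.7 mg/L

f = (1/2)^(τ/t½) = (1/2)^(73/27) ≈ 0.1535.
C₀ = D/Vd = 638/68 ≈ 9.382 mg/L.
Before the 3rd dose, 2 doses have been given. Superposition: Cmin = C₀·(f + f²).
≈ 9.382 × (0.1535 + 0.0236) ≈ 9.382 × 0.1771 ≈ 1.662 mg/L.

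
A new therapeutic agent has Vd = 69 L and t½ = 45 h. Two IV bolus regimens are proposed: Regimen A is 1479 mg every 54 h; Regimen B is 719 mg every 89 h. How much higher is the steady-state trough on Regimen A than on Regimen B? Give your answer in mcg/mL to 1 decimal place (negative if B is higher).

Regimen A: f = (1/2)^(54/45) ≈ 0.4353; Cmin,ss = (1479/69)·f/(1−f) ≈ 16.523 mcg/mL.
Regimen B: f = (1/2)^(89/45) ≈ 0.2539; Cmin,ss = (719/69)·f/(1−f) ≈ 3.546 mcg/mL.
Difference ≈ 16.523 − 3.546 ≈ 12.977 mcg/mL.

13.0 mcg/mL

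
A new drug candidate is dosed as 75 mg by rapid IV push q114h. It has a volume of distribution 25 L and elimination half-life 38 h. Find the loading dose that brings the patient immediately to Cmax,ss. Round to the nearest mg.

f = (1/2)^(114/38) ≈ 0.125000; accumulation ratio R = 1/(1−f) ≈ 1.14286.
Loading dose to hit Cmax,ss on first dose: D_load = D_maint·R ≈ 75 × 1.14286 ≈ 85.71 mg.

86 mg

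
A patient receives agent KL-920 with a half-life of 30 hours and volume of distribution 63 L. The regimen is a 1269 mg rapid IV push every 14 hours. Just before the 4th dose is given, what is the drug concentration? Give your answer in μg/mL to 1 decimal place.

32.8 μg/mL

f = (1/2)^(τ/t½) = (1/2)^(14/30) ≈ 0.7236.
C₀ = D/Vd = 1269/63 ≈ 20.143 μg/mL.
Before the 4th dose, 3 doses have been given. Superposition: Cmin = C₀·(f + f² + … + f^3).
≈ 20.143 × (0.7236 + 0.5236 + 0.3789) ≈ 20.143 × 1.6261 ≈ 32.755 μg/mL.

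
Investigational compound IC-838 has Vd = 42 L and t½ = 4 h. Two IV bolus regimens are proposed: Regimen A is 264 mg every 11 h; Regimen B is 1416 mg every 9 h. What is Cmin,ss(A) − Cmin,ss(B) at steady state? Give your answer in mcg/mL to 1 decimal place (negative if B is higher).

Regimen A: f = (1/2)^(11/4) ≈ 0.1487; Cmin,ss = (264/42)·f/(1−f) ≈ 1.098 mcg/mL.
Regimen B: f = (1/2)^(9/4) ≈ 0.2102; Cmin,ss = (1416/42)·f/(1−f) ≈ 8.973 mcg/mL.
Difference ≈ 1.098 − 8.973 ≈ -7.875 mcg/mL.

-7.9 mcg/mL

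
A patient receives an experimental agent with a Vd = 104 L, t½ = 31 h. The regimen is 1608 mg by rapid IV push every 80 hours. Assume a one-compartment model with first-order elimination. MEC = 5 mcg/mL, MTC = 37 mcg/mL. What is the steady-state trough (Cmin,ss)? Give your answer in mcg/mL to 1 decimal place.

3.1 mcg/mL

k = ln2/t½ = ln2/31 ≈ 0.022360 h⁻¹; fraction remaining f = e^(−kτ) = e^(−0.022360×80) ≈ 0.1672.
Each bolus raises the concentration by D/Vd = 1608/104 ≈ 15.462 mcg/mL.
Steady-state trough Cmin,ss = C₀·f/(1−f) ≈ 15.462 × 0.1672/0.8328 ≈ 3.104 mcg/mL.
Trough 3.1 mcg/mL vs MEC 5 mcg/mL: subtherapeutic.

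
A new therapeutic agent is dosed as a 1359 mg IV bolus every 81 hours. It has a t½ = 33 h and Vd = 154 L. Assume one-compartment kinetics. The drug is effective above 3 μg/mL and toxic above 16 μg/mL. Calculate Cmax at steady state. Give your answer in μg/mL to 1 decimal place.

k = ln2/t½ = ln2/33 ≈ 0.021004 h⁻¹; fraction remaining f = e^(−kτ) = e^(−0.021004×81) ≈ 0.1824.
At steady state, accumulation factor R = 1/(1 − e^(−kτ)) ≈ 1.2231.
Single-dose peak C₀ = D/Vd = 1359/154 ≈ 8.825 μg/mL.
Cmax,ss = C₀/(1 − f) ≈ 8.825/0.8176 ≈ 10.794 μg/mL.
Peak 10.8 μg/mL vs MTC 16 μg/mL: below toxic threshold.

10.8 μg/mL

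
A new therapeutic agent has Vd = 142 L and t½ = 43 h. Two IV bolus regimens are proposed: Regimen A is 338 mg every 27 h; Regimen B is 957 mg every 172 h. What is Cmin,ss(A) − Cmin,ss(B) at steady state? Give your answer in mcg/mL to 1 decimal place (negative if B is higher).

Regimen A: f = (1/2)^(27/43) ≈ 0.6471; Cmin,ss = (338/142)·f/(1−f) ≈ 4.365 mcg/mL.
Regimen B: f = (1/2)^(172/43) ≈ 0.0625; Cmin,ss = (957/142)·f/(1−f) ≈ 0.449 mcg/mL.
Difference ≈ 4.365 − 0.449 ≈ 3.916 mcg/mL.

3.9 mcg/mL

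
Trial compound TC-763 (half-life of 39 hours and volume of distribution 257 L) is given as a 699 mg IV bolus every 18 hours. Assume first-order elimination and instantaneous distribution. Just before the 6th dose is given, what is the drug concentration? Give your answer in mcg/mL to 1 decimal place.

5.8 mcg/mL

f = (1/2)^(τ/t½) = (1/2)^(18/39) ≈ 0.7262.
C₀ = D/Vd = 699/257 ≈ 2.720 mcg/mL.
Before the 6th dose, 5 doses have been given. Superposition: Cmin = C₀·(f + f² + … + f^5).
≈ 2.720 × (0.7262 + 0.5274 + 0.3830 + 0.2781 + 0.2020) ≈ 2.720 × 2.1167 ≈ 5.757 mcg/mL.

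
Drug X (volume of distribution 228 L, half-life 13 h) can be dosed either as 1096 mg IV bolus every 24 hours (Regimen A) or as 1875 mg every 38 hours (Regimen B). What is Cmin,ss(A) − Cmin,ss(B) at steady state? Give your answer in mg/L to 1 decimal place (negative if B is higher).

0.6 mg/L

Regimen A: f = (1/2)^(24/13) ≈ 0.2781; Cmin,ss = (1096/228)·f/(1−f) ≈ 1.852 mg/L.
Regimen B: f = (1/2)^(38/13) ≈ 0.1318; Cmin,ss = (1875/228)·f/(1−f) ≈ 1.248 mg/L.
Difference ≈ 1.852 − 1.248 ≈ 0.604 mg/L.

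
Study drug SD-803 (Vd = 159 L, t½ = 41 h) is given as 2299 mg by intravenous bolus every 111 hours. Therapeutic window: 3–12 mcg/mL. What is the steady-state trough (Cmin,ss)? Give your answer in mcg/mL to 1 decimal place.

2.6 mcg/mL

τ/t½ = 111/41 ≈ 2.7073, so fraction remaining f = (1/2)^(111/41) ≈ 0.1531.
At steady state, accumulation factor R = 1/(1 − e^(−kτ)) ≈ 1.1808.
Single-dose peak C₀ = D/Vd = 2299/159 ≈ 14.459 mcg/mL.
Steady-state peak Cmax,ss = C₀·R ≈ 14.459 × 1.1808 ≈ 17.073 mcg/mL.
One interval later, Cmin,ss = Cmax,ss·e^(−kτ) ≈ 17.073 × 0.1531 ≈ 2.614 mcg/mL.
Trough 2.6 mcg/mL vs MEC 3 mcg/mL: subtherapeutic.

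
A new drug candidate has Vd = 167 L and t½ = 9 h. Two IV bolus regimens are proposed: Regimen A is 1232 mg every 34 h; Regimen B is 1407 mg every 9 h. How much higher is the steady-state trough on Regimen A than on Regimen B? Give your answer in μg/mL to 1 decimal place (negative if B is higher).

-7.8 μg/mL

Regimen A: f = (1/2)^(34/9) ≈ 0.0729; Cmin,ss = (1232/167)·f/(1−f) ≈ 0.580 μg/mL.
Regimen B: f = (1/2)^(9/9) ≈ 0.5000; Cmin,ss = (1407/167)·f/(1−f) ≈ 8.425 μg/mL.
Difference ≈ 0.580 − 8.425 ≈ -7.845 μg/mL.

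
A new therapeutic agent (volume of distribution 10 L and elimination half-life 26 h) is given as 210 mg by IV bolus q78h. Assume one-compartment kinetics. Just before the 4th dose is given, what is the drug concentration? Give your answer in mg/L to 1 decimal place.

f = (1/2)^(τ/t½) = (1/2)^(78/26) ≈ 0.1250.
C₀ = D/Vd = 210/10 ≈ 21.000 mg/L.
Before the 4th dose, 3 doses have been given. Superposition: Cmin = C₀·(f + f² + … + f^3).
≈ 21.000 × (0.1250 + 0.0156 + 0.0020) ≈ 21.000 × 0.1426 ≈ 2.995 mg/L.

3.0 mg/L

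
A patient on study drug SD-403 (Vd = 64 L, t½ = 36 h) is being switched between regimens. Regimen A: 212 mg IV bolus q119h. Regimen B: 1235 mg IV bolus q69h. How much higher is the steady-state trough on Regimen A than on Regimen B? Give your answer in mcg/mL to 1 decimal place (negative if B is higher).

-6.6 mcg/mL

Regimen A: f = (1/2)^(119/36) ≈ 0.1011; Cmin,ss = (212/64)·f/(1−f) ≈ 0.373 mcg/mL.
Regimen B: f = (1/2)^(69/36) ≈ 0.2649; Cmin,ss = (1235/64)·f/(1−f) ≈ 6.954 mcg/mL.
Difference ≈ 0.373 − 6.954 ≈ -6.581 mcg/mL.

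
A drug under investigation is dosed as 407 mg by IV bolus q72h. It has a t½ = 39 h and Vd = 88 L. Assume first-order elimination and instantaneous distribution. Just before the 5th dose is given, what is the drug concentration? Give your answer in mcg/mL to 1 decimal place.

f = (1/2)^(τ/t½) = (1/2)^(72/39) ≈ 0.2781.
C₀ = D/Vd = 407/88 ≈ 4.625 mcg/mL.
Before the 5th dose, 4 doses have been given. Superposition: Cmin = C₀·(f + f² + … + f^4).
≈ 4.625 × (0.2781 + 0.0773 + 0.0215 + 0.0060) ≈ 4.625 × 0.3829 ≈ 1.771 mcg/mL.

1.8 mcg/mL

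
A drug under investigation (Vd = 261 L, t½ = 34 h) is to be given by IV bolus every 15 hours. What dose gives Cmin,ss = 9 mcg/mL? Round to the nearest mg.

τ/t½ = 15/34 ≈ 0.44118, so f = (1/2)^(15/34) ≈ 0.736534.
Cmin,ss = (D/Vd)·f/(1−f), so D = Cmin,ss·Vd·(1−f)/f.
D = 9 × 261 × (1−f)/f ≈ 9 × 261 × 0.35771 ≈ 840.26 mg.

840 mg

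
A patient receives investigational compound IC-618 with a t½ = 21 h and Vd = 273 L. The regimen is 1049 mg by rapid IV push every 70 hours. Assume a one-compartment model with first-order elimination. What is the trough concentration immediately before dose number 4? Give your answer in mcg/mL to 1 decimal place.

f = (1/2)^(τ/t½) = (1/2)^(70/21) ≈ 0.0992.
C₀ = D/Vd = 1049/273 ≈ 3.842 mcg/mL.
Before the 4th dose, 3 doses have been given. Superposition: Cmin = C₀·(f + f² + … + f^3).
≈ 3.842 × (0.0992 + 0.0098 + 0.0010) ≈ 3.842 × 0.1100 ≈ 0.423 mcg/mL.

0.4 mcg/mL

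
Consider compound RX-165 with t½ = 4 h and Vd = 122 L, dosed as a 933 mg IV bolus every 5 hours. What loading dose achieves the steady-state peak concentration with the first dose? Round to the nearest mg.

1610 mg

f = (1/2)^(5/4) ≈ 0.420448; accumulation ratio R = 1/(1−f) ≈ 1.72547.
Loading dose to hit Cmax,ss on first dose: D_load = D_maint·R ≈ 933 × 1.72547 ≈ 1609.86 mg.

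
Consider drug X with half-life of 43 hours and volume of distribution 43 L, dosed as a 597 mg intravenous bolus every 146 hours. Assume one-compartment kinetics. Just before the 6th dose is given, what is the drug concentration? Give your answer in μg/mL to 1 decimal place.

1.5 μg/mL

f = (1/2)^(τ/t½) = (1/2)^(146/43) ≈ 0.0950.
C₀ = D/Vd = 597/43 ≈ 13.884 μg/mL.
Before the 6th dose, 5 doses have been given. Superposition: Cmin = C₀·(f + f² + … + f^5).
≈ 13.884 × (0.0950 + 0.0090 + 0.0009 + 0.0001 + 0.0000) ≈ 13.884 × 0.1050 ≈ 1.458 μg/mL.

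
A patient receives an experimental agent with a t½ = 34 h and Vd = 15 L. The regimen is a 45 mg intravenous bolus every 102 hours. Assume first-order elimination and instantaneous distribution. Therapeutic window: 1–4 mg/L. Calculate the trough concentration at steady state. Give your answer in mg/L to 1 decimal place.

The dosing interval is 3 half-lives, so f = 2^(−3) = 0.125.
At steady state, R = 1/(1 − 0.125) = 8/7.
Single-dose peak C₀ = D/Vd = 45/15 = 3 mg/L.
Steady-state peak Cmax,ss = C₀·R = 3 × 8/7 ≈ 3.429 mg/L.
Steady-state trough Cmin,ss = Cmax,ss·f ≈ 3.429 × 0.125 ≈ 0.429 mg/L.
Trough 0.4 mg/L vs MEC 1 mg/L: subtherapeutic.

0.4 mg/L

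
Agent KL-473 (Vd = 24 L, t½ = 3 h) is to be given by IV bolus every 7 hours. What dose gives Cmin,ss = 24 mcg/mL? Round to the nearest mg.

2327 mg

τ/t½ = 7/3 ≈ 2.3333, so f = (1/2)^(7/3) ≈ 0.198425.
Cmin,ss = (D/Vd)·f/(1−f), so D = Cmin,ss·Vd·(1−f)/f.
D = 24 × 24 × (1−f)/f ≈ 24 × 24 × 4.03969 ≈ 2326.86 mg.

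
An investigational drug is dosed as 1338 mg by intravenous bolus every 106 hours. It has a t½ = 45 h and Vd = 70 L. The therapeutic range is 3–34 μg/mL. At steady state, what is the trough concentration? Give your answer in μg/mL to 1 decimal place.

4.6 μg/mL

τ/t½ = 106/45 ≈ 2.3556, so fraction remaining f = (1/2)^(106/45) ≈ 0.1954.
Single-dose peak C₀ = D/Vd = 1338/70 ≈ 19.114 μg/mL.
Steady-state trough Cmin,ss = C₀·f/(1−f) ≈ 19.114 × 0.1954/0.8046 ≈ 4.642 μg/mL.
Trough 4.6 μg/mL vs MEC 3 μg/mL: adequate.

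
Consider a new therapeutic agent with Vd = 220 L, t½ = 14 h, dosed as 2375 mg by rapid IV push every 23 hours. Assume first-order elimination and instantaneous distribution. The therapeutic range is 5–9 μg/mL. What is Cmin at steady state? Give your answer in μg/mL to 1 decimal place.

k = ln2/t½ = ln2/14 ≈ 0.049511 h⁻¹; fraction remaining f = e^(−kτ) = e^(−0.049511×23) ≈ 0.3202.
Single-dose peak C₀ = D/Vd = 2375/220 ≈ 10.795 μg/mL.
Steady-state trough Cmin,ss = C₀·f/(1−f) ≈ 10.795 × 0.3202/0.6798 ≈ 5.085 μg/mL.
Trough 5.1 μg/mL vs MEC 5 μg/mL: adequate.

5.1 μg/mL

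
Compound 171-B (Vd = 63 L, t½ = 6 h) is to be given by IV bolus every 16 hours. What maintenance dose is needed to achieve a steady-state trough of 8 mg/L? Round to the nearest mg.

τ/t½ = 16/6 ≈ 2.6667, so f = (1/2)^(16/6) ≈ 0.157490.
Cmin,ss = (D/Vd)·f/(1−f), so D = Cmin,ss·Vd·(1−f)/f.
D = 8 × 63 × (1−f)/f ≈ 8 × 63 × 5.34961 ≈ 2696.20 mg.

2696 mg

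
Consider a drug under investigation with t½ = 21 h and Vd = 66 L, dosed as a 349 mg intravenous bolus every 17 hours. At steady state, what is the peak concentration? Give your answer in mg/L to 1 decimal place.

12.3 mg/L

τ/t½ = 17/21 ≈ 0.80952, so fraction remaining f = (1/2)^(17/21) ≈ 0.5706.
Accumulation ratio R = 1/(1 − f) ≈ 1/0.4294 ≈ 2.3288.
Each bolus raises the concentration by D/Vd = 349/66 ≈ 5.288 mg/L.
Cmax,ss = C₀/(1 − f) ≈ 5.288/0.4294 ≈ 12.315 mg/L.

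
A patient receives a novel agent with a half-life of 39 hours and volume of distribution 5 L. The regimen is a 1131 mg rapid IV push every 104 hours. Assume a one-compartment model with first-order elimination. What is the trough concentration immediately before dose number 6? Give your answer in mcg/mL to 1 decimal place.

42.3 mcg/mL

f = (1/2)^(τ/t½) = (1/2)^(104/39) ≈ 0.1575.
C₀ = D/Vd = 1131/5 ≈ 226.200 mcg/mL.
Before the 6th dose, 5 doses have been given. Superposition: Cmin = C₀·(f + f² + … + f^5).
≈ 226.200 × (0.1575 + 0.0248 + 0.0039 + 0.0006 + 0.0001) ≈ 226.200 × 0.1869 ≈ 42.277 mcg/mL.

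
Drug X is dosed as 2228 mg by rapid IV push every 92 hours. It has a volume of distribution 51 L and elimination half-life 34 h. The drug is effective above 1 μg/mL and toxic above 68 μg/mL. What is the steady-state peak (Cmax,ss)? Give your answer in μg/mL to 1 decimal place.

Over one 92-h interval, 92/34 ≈ 2.7059 half-lives elapse, leaving f ≈ 0.1533 of each dose.
At steady state, accumulation factor R = 1/(1 − e^(−kτ)) ≈ 1.1811.
Single-dose peak C₀ = D/Vd = 2228/51 ≈ 43.686 μg/mL.
Cmax,ss = C₀/(1 − f) ≈ 43.686/0.8467 ≈ 51.596 μg/mL.
Peak 51.6 μg/mL vs MTC 68 μg/mL: below toxic threshold.

51.6 μg/mL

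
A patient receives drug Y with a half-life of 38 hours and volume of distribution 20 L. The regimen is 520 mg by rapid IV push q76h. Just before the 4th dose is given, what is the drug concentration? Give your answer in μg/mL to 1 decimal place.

8.5 μg/mL

f = (1/2)^(τ/t½) = (1/2)^(76/38) ≈ 0.2500.
C₀ = D/Vd = 520/20 ≈ 26.000 μg/mL.
Before the 4th dose, 3 doses have been given. Superposition: Cmin = C₀·(f + f² + … + f^3).
≈ 26.000 × (0.2500 + 0.0625 + 0.0156) ≈ 26.000 × 0.3281 ≈ 8.531 μg/mL.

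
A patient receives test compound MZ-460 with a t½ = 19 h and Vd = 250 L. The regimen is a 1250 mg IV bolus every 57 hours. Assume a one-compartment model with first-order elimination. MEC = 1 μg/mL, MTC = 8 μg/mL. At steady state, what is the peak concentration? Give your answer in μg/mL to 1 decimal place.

The dosing interval is 3 half-lives, so f = 2^(−3) = 0.125.
At steady state, R = 1/(1 − 0.125) = 8/7.
Single-dose peak C₀ = D/Vd = 1250/250 = 5 μg/mL.
Steady-state peak Cmax,ss = C₀·R = 5 × 8/7 ≈ 5.714 μg/mL.
Peak 5.7 μg/mL vs MTC 8 μg/mL: below toxic threshold.

5.7 μg/mL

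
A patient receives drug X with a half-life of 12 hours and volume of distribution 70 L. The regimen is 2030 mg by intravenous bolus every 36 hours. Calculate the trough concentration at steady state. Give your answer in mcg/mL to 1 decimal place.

4.1 mcg/mL

The dosing interval is 3 half-lives, so f = 2^(−3) = 0.125.
At steady state, R = 1/(1 − 0.125) = 8/7.
Single-dose peak C₀ = D/Vd = 2030/70 = 29 mcg/mL.
Steady-state peak Cmax,ss = C₀·R = 29 × 8/7 ≈ 33.143 mcg/mL.
Steady-state trough Cmin,ss = Cmax,ss·f ≈ 33.143 × 0.125 ≈ 4.143 mcg/mL.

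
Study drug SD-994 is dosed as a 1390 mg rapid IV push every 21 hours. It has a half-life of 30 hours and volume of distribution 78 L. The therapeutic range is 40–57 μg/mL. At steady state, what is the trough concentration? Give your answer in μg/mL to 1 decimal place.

Over one 21-h interval, 21/30 ≈ 0.7 half-lives elapse, leaving f ≈ 0.6156 of each dose.
Each bolus raises the concentration by D/Vd = 1390/78 ≈ 17.821 μg/mL.
Steady-state trough Cmin,ss = C₀·f/(1−f) ≈ 17.821 × 0.6156/0.3844 ≈ 28.540 μg/mL.
Trough 28.5 μg/mL vs MEC 40 μg/mL: subtherapeutic.

28.5 μg/mL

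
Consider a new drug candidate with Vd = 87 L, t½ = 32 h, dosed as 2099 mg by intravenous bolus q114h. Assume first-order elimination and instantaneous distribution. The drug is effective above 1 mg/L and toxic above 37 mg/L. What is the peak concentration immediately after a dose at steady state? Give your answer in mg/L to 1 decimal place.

26.4 mg/L

Over one 114-h interval, 114/32 ≈ 3.5625 half-lives elapse, leaving f ≈ 0.0846 of each dose.
Accumulation ratio R = 1/(1 − f) ≈ 1/0.9154 ≈ 1.0924.
Each bolus raises the concentration by D/Vd = 2099/87 ≈ 24.126 mg/L.
Cmax,ss = C₀/(1 − f) ≈ 24.126/0.9154 ≈ 26.356 mg/L.
Peak 26.4 mg/L vs MTC 37 mg/L: below toxic threshold.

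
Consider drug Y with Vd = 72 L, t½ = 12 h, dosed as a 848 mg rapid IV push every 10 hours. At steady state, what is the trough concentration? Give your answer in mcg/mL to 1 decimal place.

τ/t½ = 10/12 ≈ 0.83333, so fraction remaining f = (1/2)^(10/12) ≈ 0.5612.
At steady state, accumulation factor R = 1/(1 − e^(−kτ)) ≈ 2.2789.
Each bolus raises the concentration by D/Vd = 848/72 ≈ 11.778 mcg/mL.
Steady-state peak Cmax,ss = C₀·R ≈ 11.778 × 2.2789 ≈ 26.841 mcg/mL.
Steady-state trough Cmin,ss = Cmax,ss·f ≈ 26.841 × 0.5612 ≈ 15.063 mcg/mL.

15.1 mcg/mL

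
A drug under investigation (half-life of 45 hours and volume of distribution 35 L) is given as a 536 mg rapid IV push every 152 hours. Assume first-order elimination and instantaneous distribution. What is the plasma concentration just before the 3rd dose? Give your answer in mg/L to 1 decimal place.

f = (1/2)^(τ/t½) = (1/2)^(152/45) ≈ 0.0962.
C₀ = D/Vd = 536/35 ≈ 15.314 mg/L.
Before the 3rd dose, 2 doses have been given. Superposition: Cmin = C₀·(f + f²).
≈ 15.314 × (0.0962 + 0.0093) ≈ 15.314 × 0.1055 ≈ 1.616 mg/L.

1.6 mg/L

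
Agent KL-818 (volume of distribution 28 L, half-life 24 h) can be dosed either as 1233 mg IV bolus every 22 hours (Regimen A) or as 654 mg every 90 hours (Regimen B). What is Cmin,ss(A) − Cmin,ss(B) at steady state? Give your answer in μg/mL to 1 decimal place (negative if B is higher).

Regimen A: f = (1/2)^(22/24) ≈ 0.5297; Cmin,ss = (1233/28)·f/(1−f) ≈ 49.598 μg/mL.
Regimen B: f = (1/2)^(90/24) ≈ 0.0743; Cmin,ss = (654/28)·f/(1−f) ≈ 1.875 μg/mL.
Difference ≈ 49.598 − 1.875 ≈ 47.723 μg/mL.

47.7 μg/mL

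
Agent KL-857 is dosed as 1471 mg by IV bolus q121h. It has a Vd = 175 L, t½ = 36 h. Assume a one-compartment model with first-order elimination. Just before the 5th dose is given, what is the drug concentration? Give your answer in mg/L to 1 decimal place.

f = (1/2)^(τ/t½) = (1/2)^(121/36) ≈ 0.0973.
C₀ = D/Vd = 1471/175 ≈ 8.406 mg/L.
Before the 5th dose, 4 doses have been given. Superposition: Cmin = C₀·(f + f² + … + f^4).
≈ 8.406 × (0.0973 + 0.0095 + 0.0009 + 0.0001) ≈ 8.406 × 0.1078 ≈ 0.906 mg/L.

0.9 mg/L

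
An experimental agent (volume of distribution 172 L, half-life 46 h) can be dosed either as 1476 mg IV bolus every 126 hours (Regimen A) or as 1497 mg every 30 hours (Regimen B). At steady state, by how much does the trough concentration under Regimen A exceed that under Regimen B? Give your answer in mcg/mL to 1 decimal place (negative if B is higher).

Regimen A: f = (1/2)^(126/46) ≈ 0.1498; Cmin,ss = (1476/172)·f/(1−f) ≈ 1.512 mcg/mL.
Regimen B: f = (1/2)^(30/46) ≈ 0.6363; Cmin,ss = (1497/172)·f/(1−f) ≈ 15.227 mcg/mL.
Difference ≈ 1.512 − 15.227 ≈ -13.715 mcg/mL.

-13.7 mcg/mL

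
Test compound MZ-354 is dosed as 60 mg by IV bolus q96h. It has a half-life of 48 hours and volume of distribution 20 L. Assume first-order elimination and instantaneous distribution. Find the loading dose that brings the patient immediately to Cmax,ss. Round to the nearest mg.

f = (1/2)^(96/48) ≈ 0.250000; accumulation ratio R = 1/(1−f) ≈ 1.33333.
Loading dose to hit Cmax,ss on first dose: D_load = D_maint·R ≈ 60 × 1.33333 ≈ 80.00 mg.

80 mg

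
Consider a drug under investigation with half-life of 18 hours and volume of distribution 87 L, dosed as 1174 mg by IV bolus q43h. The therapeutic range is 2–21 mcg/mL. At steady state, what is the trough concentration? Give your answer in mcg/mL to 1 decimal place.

k = ln2/t½ = ln2/18 ≈ 0.038508 h⁻¹; fraction remaining f = e^(−kτ) = e^(−0.038508×43) ≈ 0.1909.
At steady state, accumulation factor R = 1/(1 − e^(−kτ)) ≈ 1.2359.
Each bolus raises the concentration by D/Vd = 1174/87 ≈ 13.494 mcg/mL.
Steady-state peak Cmax,ss = C₀·R ≈ 13.494 × 1.2359 ≈ 16.677 mcg/mL.
One interval later, Cmin,ss = Cmax,ss·e^(−kτ) ≈ 16.677 × 0.1909 ≈ 3.184 mcg/mL.
Trough 3.2 mcg/mL vs MEC 2 mcg/mL: adequate.

3.2 mcg/mL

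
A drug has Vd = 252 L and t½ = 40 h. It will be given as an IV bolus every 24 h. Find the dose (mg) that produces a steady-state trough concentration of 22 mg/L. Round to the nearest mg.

2859 mg

τ/t½ = 24/40 ≈ 0.6, so f = (1/2)^(24/40) ≈ 0.659754.
Cmin,ss = (D/Vd)·f/(1−f), so D = Cmin,ss·Vd·(1−f)/f.
D = 22 × 252 × (1−f)/f ≈ 22 × 252 × 0.51572 ≈ 2859.15 mg.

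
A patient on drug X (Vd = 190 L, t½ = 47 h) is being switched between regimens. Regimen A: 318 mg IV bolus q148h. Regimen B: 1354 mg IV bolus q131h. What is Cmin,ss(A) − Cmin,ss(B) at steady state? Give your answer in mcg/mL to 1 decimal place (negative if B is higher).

-1.0 mcg/mL

Regimen A: f = (1/2)^(148/47) ≈ 0.1127; Cmin,ss = (318/190)·f/(1−f) ≈ 0.213 mcg/mL.
Regimen B: f = (1/2)^(131/47) ≈ 0.1449; Cmin,ss = (1354/190)·f/(1−f) ≈ 1.208 mcg/mL.
Difference ≈ 0.213 − 1.208 ≈ -0.995 mcg/mL.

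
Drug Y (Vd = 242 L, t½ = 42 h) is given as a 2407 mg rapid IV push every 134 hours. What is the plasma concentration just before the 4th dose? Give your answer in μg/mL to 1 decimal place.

1.2 μg/mL

f = (1/2)^(τ/t½) = (1/2)^(134/42) ≈ 0.1095.
C₀ = D/Vd = 2407/242 ≈ 9.946 μg/mL.
Before the 4th dose, 3 doses have been given. Superposition: Cmin = C₀·(f + f² + … + f^3).
≈ 9.946 × (0.1095 + 0.0120 + 0.0013) ≈ 9.946 × 0.1228 ≈ 1.221 μg/mL.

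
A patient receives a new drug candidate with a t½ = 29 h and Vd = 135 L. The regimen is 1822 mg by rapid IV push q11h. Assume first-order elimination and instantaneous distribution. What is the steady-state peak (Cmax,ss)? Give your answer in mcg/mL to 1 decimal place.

58.4 mcg/mL

k = ln2/t½ = ln2/29 ≈ 0.023902 h⁻¹; fraction remaining f = e^(−kτ) = e^(−0.023902×11) ≈ 0.7688.
At steady state, accumulation factor R = 1/(1 − e^(−kτ)) ≈ 4.3253.
Each bolus raises the concentration by D/Vd = 1822/135 ≈ 13.496 mcg/mL.
Steady-state peak Cmax,ss = C₀·R ≈ 13.496 × 4.3253 ≈ 58.374 mcg/mL.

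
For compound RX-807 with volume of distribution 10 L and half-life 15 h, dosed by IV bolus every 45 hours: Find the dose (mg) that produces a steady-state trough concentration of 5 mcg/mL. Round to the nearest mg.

350 mg

τ/t½ = 45/15 ≈ 3, so f = (1/2)^(45/15) ≈ 0.125000.
Cmin,ss = (D/Vd)·f/(1−f), so D = Cmin,ss·Vd·(1−f)/f.
D = 5 × 10 × (1−f)/f ≈ 5 × 10 × 7.00000 ≈ 350.00 mg.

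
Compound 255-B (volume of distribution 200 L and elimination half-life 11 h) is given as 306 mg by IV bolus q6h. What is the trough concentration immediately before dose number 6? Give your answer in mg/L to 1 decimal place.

2.8 mg/L

f = (1/2)^(τ/t½) = (1/2)^(6/11) ≈ 0.6852.
C₀ = D/Vd = 306/200 ≈ 1.530 mg/L.
Before the 6th dose, 5 doses have been given. Superposition: Cmin = C₀·(f + f² + … + f^5).
≈ 1.530 × (0.6852 + 0.4695 + 0.3217 + 0.2204 + 0.1510) ≈ 1.530 × 1.8478 ≈ 2.827 mg/L.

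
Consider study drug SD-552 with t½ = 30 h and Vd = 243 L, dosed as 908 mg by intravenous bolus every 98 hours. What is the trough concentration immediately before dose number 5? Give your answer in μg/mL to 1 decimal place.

f = (1/2)^(τ/t½) = (1/2)^(98/30) ≈ 0.1039.
C₀ = D/Vd = 908/243 ≈ 3.737 μg/mL.
Before the 5th dose, 4 doses have been given. Superposition: Cmin = C₀·(f + f² + … + f^4).
≈ 3.737 × (0.1039 + 0.0108 + 0.0011 + 0.0001) ≈ 3.737 × 0.1159 ≈ 0.433 μg/mL.

0.4 μg/mL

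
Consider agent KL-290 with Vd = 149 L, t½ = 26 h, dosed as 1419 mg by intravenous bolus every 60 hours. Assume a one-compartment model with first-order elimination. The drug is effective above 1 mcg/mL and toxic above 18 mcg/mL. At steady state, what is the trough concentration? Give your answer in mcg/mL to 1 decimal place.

2.4 mcg/mL

Over one 60-h interval, 60/26 ≈ 2.3077 half-lives elapse, leaving f ≈ 0.2020 of each dose.
At steady state, accumulation factor R = 1/(1 − e^(−kτ)) ≈ 1.2531.
Single-dose peak C₀ = D/Vd = 1419/149 ≈ 9.523 mcg/mL.
Cmax,ss = C₀/(1 − f) ≈ 9.523/0.7980 ≈ 11.934 mcg/mL.
One interval later, Cmin,ss = Cmax,ss·e^(−kτ) ≈ 11.934 × 0.2020 ≈ 2.411 mcg/mL.
Trough 2.4 mcg/mL vs MEC 1 mcg/mL: adequate.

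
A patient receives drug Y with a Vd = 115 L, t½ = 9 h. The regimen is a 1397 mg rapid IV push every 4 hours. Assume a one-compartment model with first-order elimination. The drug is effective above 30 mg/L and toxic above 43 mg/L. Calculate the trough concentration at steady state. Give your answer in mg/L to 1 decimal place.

Over one 4-h interval, 4/9 ≈ 0.44444 half-lives elapse, leaving f ≈ 0.7349 of each dose.
Accumulation ratio R = 1/(1 − f) ≈ 1/0.2651 ≈ 3.7722.
Single-dose peak C₀ = D/Vd = 1397/115 ≈ 12.148 mg/L.
Steady-state peak Cmax,ss = C₀·R ≈ 12.148 × 3.7722 ≈ 45.825 mg/L.
One interval later, Cmin,ss = Cmax,ss·e^(−kτ) ≈ 45.825 × 0.7349 ≈ 33.677 mg/L.
Trough 33.7 mg/L vs MEC 30 mg/L: adequate.

33.7 mg/L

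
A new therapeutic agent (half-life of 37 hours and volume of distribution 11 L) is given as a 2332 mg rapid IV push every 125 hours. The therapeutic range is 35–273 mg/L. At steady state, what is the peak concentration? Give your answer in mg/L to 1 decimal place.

Over one 125-h interval, 125/37 ≈ 3.3784 half-lives elapse, leaving f ≈ 0.0962 of each dose.
Accumulation ratio R = 1/(1 − f) ≈ 1/0.9038 ≈ 1.1064.
Each bolus raises the concentration by D/Vd = 2332/11 ≈ 212.000 mg/L.
Steady-state peak Cmax,ss = C₀·R ≈ 212.000 × 1.1064 ≈ 234.557 mg/L.
Peak 234.6 mg/L vs MTC 273 mg/L: below toxic threshold.

234.6 mg/L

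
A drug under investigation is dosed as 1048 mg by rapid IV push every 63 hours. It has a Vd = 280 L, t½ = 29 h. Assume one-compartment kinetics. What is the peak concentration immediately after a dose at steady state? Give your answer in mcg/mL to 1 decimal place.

4.8 mcg/mL

τ/t½ = 63/29 ≈ 2.1724, so fraction remaining f = (1/2)^(63/29) ≈ 0.2218.
At steady state, accumulation factor R = 1/(1 − e^(−kτ)) ≈ 1.2850.
Each bolus raises the concentration by D/Vd = 1048/280 ≈ 3.743 mcg/mL.
Cmax,ss = C₀/(1 − f) ≈ 3.743/0.7782 ≈ 4.810 mcg/mL.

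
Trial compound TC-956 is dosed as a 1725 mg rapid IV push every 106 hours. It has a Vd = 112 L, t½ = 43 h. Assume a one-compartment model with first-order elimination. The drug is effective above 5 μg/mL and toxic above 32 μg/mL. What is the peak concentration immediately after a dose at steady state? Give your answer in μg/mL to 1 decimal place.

τ/t½ = 106/43 ≈ 2.4651, so fraction remaining f = (1/2)^(106/43) ≈ 0.1811.
At steady state, accumulation factor R = 1/(1 − e^(−kτ)) ≈ 1.2212.
Each bolus raises the concentration by D/Vd = 1725/112 ≈ 15.402 μg/mL.
Steady-state peak Cmax,ss = C₀·R ≈ 15.402 × 1.2212 ≈ 18.809 μg/mL.
Peak 18.8 μg/mL vs MTC 32 μg/mL: below toxic threshold.

18.8 μg/mL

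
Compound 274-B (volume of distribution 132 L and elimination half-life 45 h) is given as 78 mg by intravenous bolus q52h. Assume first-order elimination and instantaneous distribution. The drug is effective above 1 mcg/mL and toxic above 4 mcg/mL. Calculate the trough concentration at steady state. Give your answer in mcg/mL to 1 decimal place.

Over one 52-h interval, 52/45 ≈ 1.1556 half-lives elapse, leaving f ≈ 0.4489 of each dose.
At steady state, accumulation factor R = 1/(1 − e^(−kτ)) ≈ 1.8146.
Single-dose peak C₀ = D/Vd = 78/132 ≈ 0.591 mcg/mL.
Steady-state peak Cmax,ss = C₀·R ≈ 0.591 × 1.8146 ≈ 1.072 mcg/mL.
One interval later, Cmin,ss = Cmax,ss·e^(−kτ) ≈ 1.072 × 0.4489 ≈ 0.481 mcg/mL.
Trough 0.5 mcg/mL vs MEC 1 mcg/mL: subtherapeutic.

0.5 mcg/mL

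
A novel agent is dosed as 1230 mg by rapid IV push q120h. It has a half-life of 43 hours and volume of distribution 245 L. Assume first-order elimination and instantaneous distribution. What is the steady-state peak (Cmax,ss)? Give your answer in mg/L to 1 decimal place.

5.9 mg/L

Over one 120-h interval, 120/43 ≈ 2.7907 half-lives elapse, leaving f ≈ 0.1445 of each dose.
At steady state, accumulation factor R = 1/(1 − e^(−kτ)) ≈ 1.1689.
Single-dose peak C₀ = D/Vd = 1230/245 ≈ 5.020 mg/L.
Cmax,ss = C₀/(1 − f) ≈ 5.020/0.8555 ≈ 5.868 mg/L.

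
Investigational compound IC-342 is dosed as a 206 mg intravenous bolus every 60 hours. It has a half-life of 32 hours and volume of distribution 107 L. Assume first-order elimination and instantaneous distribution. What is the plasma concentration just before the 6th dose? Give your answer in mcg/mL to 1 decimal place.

0.7 mcg/mL

f = (1/2)^(τ/t½) = (1/2)^(60/32) ≈ 0.2726.
C₀ = D/Vd = 206/107 ≈ 1.925 mcg/mL.
Before the 6th dose, 5 doses have been given. Superposition: Cmin = C₀·(f + f² + … + f^5).
≈ 1.925 × (0.2726 + 0.0743 + 0.0203 + 0.0055 + 0.0015) ≈ 1.925 × 0.3742 ≈ 0.720 mcg/mL.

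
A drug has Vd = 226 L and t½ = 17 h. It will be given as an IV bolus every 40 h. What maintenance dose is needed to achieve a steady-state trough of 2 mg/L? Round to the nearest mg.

1857 mg

τ/t½ = 40/17 ≈ 2.3529, so f = (1/2)^(40/17) ≈ 0.195747.
Cmin,ss = (D/Vd)·f/(1−f), so D = Cmin,ss·Vd·(1−f)/f.
D = 2 × 226 × (1−f)/f ≈ 2 × 226 × 4.10864 ≈ 1857.11 mg.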